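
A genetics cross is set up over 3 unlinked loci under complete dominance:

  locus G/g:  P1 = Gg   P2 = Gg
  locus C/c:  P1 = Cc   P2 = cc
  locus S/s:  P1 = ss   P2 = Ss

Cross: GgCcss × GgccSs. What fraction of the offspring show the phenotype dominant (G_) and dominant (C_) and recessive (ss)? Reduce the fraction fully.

GgCcss gametes: GCs×2, Gcs×2, gCs×2, gcs×2
GgccSs gametes: GcS×2, Gcs×2, gcS×2, gcs×2
GgCcss×GgccSs grid (8·8=64): GGCcSs=4 GGCcss=4 GGccSs=4 GGccss=4 GgCcSs=8 GgCcss=8 GgccSs=8 Ggccss=8 ggCcSs=4 ggCcss=4 ggccSs=4 ggccss=4
G_ C_ ss hits 12/64; gcd=4; 12÷4/64÷4 = 3/16

P(G_ C_ ss) = 3/16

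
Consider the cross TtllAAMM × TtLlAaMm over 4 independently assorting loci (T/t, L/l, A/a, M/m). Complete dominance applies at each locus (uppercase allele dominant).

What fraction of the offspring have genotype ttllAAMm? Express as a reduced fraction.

P(ttllAAMm) = 1/32

TtllAAMM gametes: TlAM×8, tlAM×8
TtLlAaMm gametes: TLAM×1, TLAm×1, TLaM×1, TLam×1, TlAM×1, TlAm×1, TlaM×1, Tlam×1, tLAM×1, tLAm×1, tLaM×1, tLam×1, tlAM×1, tlAm×1, tlaM×1, tlam×1
TtllAAMM×TtLlAaMm grid (16·16=256): TTLlAAMM=8 TTLlAAMm=8 TTLlAaMM=8 TTLlAaMm=8 TTllAAMM=8 TTllAAMm=8 TTllAaMM=8 TTllAaMm=8 TtLlAAMM=16 TtLlAAMm=16 TtLlAaMM=16 TtLlAaMm=16 TtllAAMM=16 TtllAAMm=16 TtllAaMM=16 TtllAaMm=16 ttLlAAMM=8 ttLlAAMm=8 ttLlAaMM=8 ttLlAaMm=8 ttllAAMM=8 ttllAAMm=8 ttllAaMM=8 ttllAaMm=8
ttllAAMm hits 8/256; gcd=8; 8÷8/256÷8 = 1/32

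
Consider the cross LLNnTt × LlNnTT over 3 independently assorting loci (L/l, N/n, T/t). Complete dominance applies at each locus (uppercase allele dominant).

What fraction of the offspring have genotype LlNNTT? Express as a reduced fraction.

P(LlNNTT) = 1/16

LLNnTt gametes: LNT×2, LNt×2, LnT×2, Lnt×2
LlNnTT gametes: LNT×2, LnT×2, lNT×2, lnT×2
LLNnTt×LlNnTT grid (8·8=64): LLNNTT=4 LLNNTt=4 LLNnTT=8 LLNnTt=8 LLnnTT=4 LLnnTt=4 LlNNTT=4 LlNNTt=4 LlNnTT=8 LlNnTt=8 LlnnTT=4 LlnnTt=4
LlNNTT hits 4/64; gcd=4; 4÷4/64÷4 = 1/16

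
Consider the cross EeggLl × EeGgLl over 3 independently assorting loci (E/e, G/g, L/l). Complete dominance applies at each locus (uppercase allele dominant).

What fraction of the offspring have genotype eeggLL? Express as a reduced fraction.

EeggLl gametes: EgL×2, Egl×2, egL×2, egl×2
EeGgLl gametes: EGL×1, EGl×1, EgL×1, Egl×1, eGL×1, eGl×1, egL×1, egl×1
EeggLl×EeGgLl grid (8·8=64): EEGgLL=2 EEGgLl=4 EEGgll=2 EEggLL=2 EEggLl=4 EEggll=2 EeGgLL=4 EeGgLl=8 EeGgll=4 EeggLL=4 EeggLl=8 Eeggll=4 eeGgLL=2 eeGgLl=4 eeGgll=2 eeggLL=2 eeggLl=4 eeggll=2
eeggLL hits 2/64; gcd=2; 2÷2/64÷2 = 1/32

P(eeggLL) = 1/32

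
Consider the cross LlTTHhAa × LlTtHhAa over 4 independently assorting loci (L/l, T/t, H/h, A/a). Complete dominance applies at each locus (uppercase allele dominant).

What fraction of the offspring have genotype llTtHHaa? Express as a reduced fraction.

P(llTtHHaa) = 1/128

LlTTHhAa gametes: LTHA×2, LTHa×2, LThA×2, LTha×2, lTHA×2, lTHa×2, lThA×2, lTha×2
LlTtHhAa gametes: LTHA×1, LTHa×1, LThA×1, LTha×1, LtHA×1, LtHa×1, LthA×1, Ltha×1, lTHA×1, lTHa×1, lThA×1, lTha×1, ltHA×1, ltHa×1, lthA×1, ltha×1
LlTTHhAa×LlTtHhAa grid (16·16=256): LLTTHHAA=2 LLTTHHAa=4 LLTTHHaa=2 LLTTHhAA=4 LLTTHhAa=8 LLTTHhaa=4 LLTThhAA=2 LLTThhAa=4 LLTThhaa=2 LLTtHHAA=2 LLTtHHAa=4 LLTtHHaa=2 LLTtHhAA=4 LLTtHhAa=8 LLTtHhaa=4 LLTthhAA=2 LLTthhAa=4 LLTthhaa=2 LlTTHHAA=4 LlTTHHAa=8 LlTTHHaa=4 LlTTHhAA=8 LlTTHhAa=16 LlTTHhaa=8 LlTThhAA=4 LlTThhAa=8 LlTThhaa=4 LlTtHHAA=4 LlTtHHAa=8 LlTtHHaa=4 LlTtHhAA=8 LlTtHhAa=16 LlTtHhaa=8 LlTthhAA=4 LlTthhAa=8 LlTthhaa=4 llTTHHAA=2 llTTHHAa=4 llTTHHaa=2 llTTHhAA=4 llTTHhAa=8 llTTHhaa=4 llTThhAA=2 llTThhAa=4 llTThhaa=2 llTtHHAA=2 llTtHHAa=4 llTtHHaa=2 llTtHhAA=4 llTtHhAa=8 llTtHhaa=4 llTthhAA=2 llTthhAa=4 llTthhaa=2
llTtHHaa hits 2/256; gcd=2; 2÷2/256÷2 = 1/128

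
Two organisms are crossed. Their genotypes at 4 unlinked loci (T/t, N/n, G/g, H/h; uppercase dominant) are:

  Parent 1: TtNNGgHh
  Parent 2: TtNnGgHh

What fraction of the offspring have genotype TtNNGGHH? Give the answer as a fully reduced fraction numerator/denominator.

P(TtNNGGHH) = 1/64

TtNNGgHh gametes: TNGH×2, TNGh×2, TNgH×2, TNgh×2, tNGH×2, tNGh×2, tNgH×2, tNgh×2
TtNnGgHh gametes: TNGH×1, TNGh×1, TNgH×1, TNgh×1, TnGH×1, TnGh×1, TngH×1, Tngh×1, tNGH×1, tNGh×1, tNgH×1, tNgh×1, tnGH×1, tnGh×1, tngH×1, tngh×1
TtNNGgHh×TtNnGgHh grid (16·16=256): TTNNGGHH=2 TTNNGGHh=4 TTNNGGhh=2 TTNNGgHH=4 TTNNGgHh=8 TTNNGghh=4 TTNNggHH=2 TTNNggHh=4 TTNNgghh=2 TTNnGGHH=2 TTNnGGHh=4 TTNnGGhh=2 TTNnGgHH=4 TTNnGgHh=8 TTNnGghh=4 TTNnggHH=2 TTNnggHh=4 TTNngghh=2 TtNNGGHH=4 TtNNGGHh=8 TtNNGGhh=4 TtNNGgHH=8 TtNNGgHh=16 TtNNGghh=8 TtNNggHH=4 TtNNggHh=8 TtNNgghh=4 TtNnGGHH=4 TtNnGGHh=8 TtNnGGhh=4 TtNnGgHH=8 TtNnGgHh=16 TtNnGghh=8 TtNnggHH=4 TtNnggHh=8 TtNngghh=4 ttNNGGHH=2 ttNNGGHh=4 ttNNGGhh=2 ttNNGgHH=4 ttNNGgHh=8 ttNNGghh=4 ttNNggHH=2 ttNNggHh=4 ttNNgghh=2 ttNnGGHH=2 ttNnGGHh=4 ttNnGGhh=2 ttNnGgHH=4 ttNnGgHh=8 ttNnGghh=4 ttNnggHH=2 ttNnggHh=4 ttNngghh=2
TtNNGGHH hits 4/256; gcd=4; 4÷4/256÷4 = 1/64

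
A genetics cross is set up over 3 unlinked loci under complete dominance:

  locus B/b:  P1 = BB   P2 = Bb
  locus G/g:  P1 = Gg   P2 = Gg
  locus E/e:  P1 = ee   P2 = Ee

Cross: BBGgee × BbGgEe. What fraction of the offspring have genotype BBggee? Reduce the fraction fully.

P(BBggee) = 1/16

BBGgee gametes: BGe×4, Bge×4
BbGgEe gametes: BGE×1, BGe×1, BgE×1, Bge×1, bGE×1, bGe×1, bgE×1, bge×1
BBGgee×BbGgEe grid (8·8=64): BBGGEe=4 BBGGee=4 BBGgEe=8 BBGgee=8 BBggEe=4 BBggee=4 BbGGEe=4 BbGGee=4 BbGgEe=8 BbGgee=8 BbggEe=4 Bbggee=4
BBggee hits 4/64; gcd=4; 4÷4/64÷4 = 1/16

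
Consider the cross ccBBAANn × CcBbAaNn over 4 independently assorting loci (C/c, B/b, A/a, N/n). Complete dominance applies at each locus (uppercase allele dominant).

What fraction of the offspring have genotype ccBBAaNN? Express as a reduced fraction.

P(ccBBAaNN) = 1/32

ccBBAANn gametes: cBAN×8, cBAn×8
CcBbAaNn gametes: CBAN×1, CBAn×1, CBaN×1, CBan×1, CbAN×1, CbAn×1, CbaN×1, Cban×1, cBAN×1, cBAn×1, cBaN×1, cBan×1, cbAN×1, cbAn×1, cbaN×1, cban×1
ccBBAANn×CcBbAaNn grid (16·16=256): CcBBAANN=8 CcBBAANn=16 CcBBAAnn=8 CcBBAaNN=8 CcBBAaNn=16 CcBBAann=8 CcBbAANN=8 CcBbAANn=16 CcBbAAnn=8 CcBbAaNN=8 CcBbAaNn=16 CcBbAann=8 ccBBAANN=8 ccBBAANn=16 ccBBAAnn=8 ccBBAaNN=8 ccBBAaNn=16 ccBBAann=8 ccBbAANN=8 ccBbAANn=16 ccBbAAnn=8 ccBbAaNN=8 ccBbAaNn=16 ccBbAann=8
ccBBAaNN hits 8/256; gcd=8; 8÷8/256÷8 = 1/32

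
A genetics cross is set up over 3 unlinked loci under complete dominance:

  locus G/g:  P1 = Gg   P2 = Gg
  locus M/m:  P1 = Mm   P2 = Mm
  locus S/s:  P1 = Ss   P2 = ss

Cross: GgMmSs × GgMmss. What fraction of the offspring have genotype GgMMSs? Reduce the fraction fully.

GgMmSs gametes: GMS×1, GMs×1, GmS×1, Gms×1, gMS×1, gMs×1, gmS×1, gms×1
GgMmss gametes: GMs×2, Gms×2, gMs×2, gms×2
GgMmSs×GgMmss grid (8·8=64): GGMMSs=2 GGMMss=2 GGMmSs=4 GGMmss=4 GGmmSs=2 GGmmss=2 GgMMSs=4 GgMMss=4 GgMmSs=8 GgMmss=8 GgmmSs=4 Ggmmss=4 ggMMSs=2 ggMMss=2 ggMmSs=4 ggMmss=4 ggmmSs=2 ggmmss=2
GgMMSs hits 4/64; gcd=4; 4÷4/64÷4 = 1/16

P(GgMMSs) = 1/16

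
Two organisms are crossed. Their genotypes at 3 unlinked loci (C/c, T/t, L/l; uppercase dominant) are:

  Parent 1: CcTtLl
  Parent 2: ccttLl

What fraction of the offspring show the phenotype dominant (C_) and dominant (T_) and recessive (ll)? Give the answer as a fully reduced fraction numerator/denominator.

CcTtLl gametes: CTL×1, CTl×1, CtL×1, Ctl×1, cTL×1, cTl×1, ctL×1, ctl×1
ccttLl gametes: ctL×4, ctl×4
CcTtLl×ccttLl grid (8·8=64): CcTtLL=4 CcTtLl=8 CcTtll=4 CcttLL=4 CcttLl=8 Ccttll=4 ccTtLL=4 ccTtLl=8 ccTtll=4 ccttLL=4 ccttLl=8 ccttll=4
C_ T_ ll hits 4/64; gcd=4; 4÷4/64÷4 = 1/16

P(C_ T_ ll) = 1/16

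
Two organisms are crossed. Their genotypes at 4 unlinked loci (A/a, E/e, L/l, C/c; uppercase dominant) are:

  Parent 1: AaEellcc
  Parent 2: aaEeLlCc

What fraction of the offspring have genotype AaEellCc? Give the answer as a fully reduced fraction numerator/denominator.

AaEellcc gametes: AElc×4, Aelc×4, aElc×4, aelc×4
aaEeLlCc gametes: aELC×2, aELc×2, aElC×2, aElc×2, aeLC×2, aeLc×2, aelC×2, aelc×2
AaEellcc×aaEeLlCc grid (16·16=256): AaEELlCc=8 AaEELlcc=8 AaEEllCc=8 AaEEllcc=8 AaEeLlCc=16 AaEeLlcc=16 AaEellCc=16 AaEellcc=16 AaeeLlCc=8 AaeeLlcc=8 AaeellCc=8 Aaeellcc=8 aaEELlCc=8 aaEELlcc=8 aaEEllCc=8 aaEEllcc=8 aaEeLlCc=16 aaEeLlcc=16 aaEellCc=16 aaEellcc=16 aaeeLlCc=8 aaeeLlcc=8 aaeellCc=8 aaeellcc=8
AaEellCc hits 16/256; gcd=16; 16÷16/256÷16 = 1/16

P(AaEellCc) = 1/16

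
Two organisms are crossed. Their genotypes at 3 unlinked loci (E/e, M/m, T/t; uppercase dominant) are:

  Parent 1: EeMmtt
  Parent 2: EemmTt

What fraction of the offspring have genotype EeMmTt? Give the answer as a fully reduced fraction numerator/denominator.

EeMmtt gametes: EMt×2, Emt×2, eMt×2, emt×2
EemmTt gametes: EmT×2, Emt×2, emT×2, emt×2
EeMmtt×EemmTt grid (8·8=64): EEMmTt=4 EEMmtt=4 EEmmTt=4 EEmmtt=4 EeMmTt=8 EeMmtt=8 EemmTt=8 Eemmtt=8 eeMmTt=4 eeMmtt=4 eemmTt=4 eemmtt=4
EeMmTt hits 8/64; gcd=8; 8÷8/64÷8 = 1/8

P(EeMmTt) = 1/8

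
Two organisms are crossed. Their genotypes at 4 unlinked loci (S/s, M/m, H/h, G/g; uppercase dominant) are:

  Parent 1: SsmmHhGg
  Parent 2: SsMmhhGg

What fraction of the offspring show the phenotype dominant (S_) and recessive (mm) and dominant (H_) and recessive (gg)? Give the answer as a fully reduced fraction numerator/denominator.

P(S_ mm H_ gg) = 3/64

SsmmHhGg gametes: SmHG×2, SmHg×2, SmhG×2, Smhg×2, smHG×2, smHg×2, smhG×2, smhg×2
SsMmhhGg gametes: SMhG×2, SMhg×2, SmhG×2, Smhg×2, sMhG×2, sMhg×2, smhG×2, smhg×2
SsmmHhGg×SsMmhhGg grid (16·16=256): SSMmHhGG=4 SSMmHhGg=8 SSMmHhgg=4 SSMmhhGG=4 SSMmhhGg=8 SSMmhhgg=4 SSmmHhGG=4 SSmmHhGg=8 SSmmHhgg=4 SSmmhhGG=4 SSmmhhGg=8 SSmmhhgg=4 SsMmHhGG=8 SsMmHhGg=16 SsMmHhgg=8 SsMmhhGG=8 SsMmhhGg=16 SsMmhhgg=8 SsmmHhGG=8 SsmmHhGg=16 SsmmHhgg=8 SsmmhhGG=8 SsmmhhGg=16 Ssmmhhgg=8 ssMmHhGG=4 ssMmHhGg=8 ssMmHhgg=4 ssMmhhGG=4 ssMmhhGg=8 ssMmhhgg=4 ssmmHhGG=4 ssmmHhGg=8 ssmmHhgg=4 ssmmhhGG=4 ssmmhhGg=8 ssmmhhgg=4
S_ mm H_ gg hits 12/256; gcd=4; 12÷4/256÷4 = 3/64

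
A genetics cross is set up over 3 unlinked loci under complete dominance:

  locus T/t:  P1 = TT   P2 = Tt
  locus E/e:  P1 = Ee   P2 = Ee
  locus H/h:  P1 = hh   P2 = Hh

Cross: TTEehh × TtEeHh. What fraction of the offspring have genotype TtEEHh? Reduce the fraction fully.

P(TtEEHh) = 1/16

TTEehh gametes: TEh×4, Teh×4
TtEeHh gametes: TEH×1, TEh×1, TeH×1, Teh×1, tEH×1, tEh×1, teH×1, teh×1
TTEehh×TtEeHh grid (8·8=64): TTEEHh=4 TTEEhh=4 TTEeHh=8 TTEehh=8 TTeeHh=4 TTeehh=4 TtEEHh=4 TtEEhh=4 TtEeHh=8 TtEehh=8 TteeHh=4 Tteehh=4
TtEEHh hits 4/64; gcd=4; 4÷4/64÷4 = 1/16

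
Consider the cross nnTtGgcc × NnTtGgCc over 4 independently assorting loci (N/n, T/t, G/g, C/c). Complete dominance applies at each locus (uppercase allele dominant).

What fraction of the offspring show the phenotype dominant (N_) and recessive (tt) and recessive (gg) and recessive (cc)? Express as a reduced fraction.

P(N_ tt gg cc) = 1/64

nnTtGgcc gametes: nTGc×4, nTgc×4, ntGc×4, ntgc×4
NnTtGgCc gametes: NTGC×1, NTGc×1, NTgC×1, NTgc×1, NtGC×1, NtGc×1, NtgC×1, Ntgc×1, nTGC×1, nTGc×1, nTgC×1, nTgc×1, ntGC×1, ntGc×1, ntgC×1, ntgc×1
nnTtGgcc×NnTtGgCc grid (16·16=256): NnTTGGCc=4 NnTTGGcc=4 NnTTGgCc=8 NnTTGgcc=8 NnTTggCc=4 NnTTggcc=4 NnTtGGCc=8 NnTtGGcc=8 NnTtGgCc=16 NnTtGgcc=16 NnTtggCc=8 NnTtggcc=8 NnttGGCc=4 NnttGGcc=4 NnttGgCc=8 NnttGgcc=8 NnttggCc=4 Nnttggcc=4 nnTTGGCc=4 nnTTGGcc=4 nnTTGgCc=8 nnTTGgcc=8 nnTTggCc=4 nnTTggcc=4 nnTtGGCc=8 nnTtGGcc=8 nnTtGgCc=16 nnTtGgcc=16 nnTtggCc=8 nnTtggcc=8 nnttGGCc=4 nnttGGcc=4 nnttGgCc=8 nnttGgcc=8 nnttggCc=4 nnttggcc=4
N_ tt gg cc hits 4/256; gcd=4; 4÷4/256÷4 = 1/64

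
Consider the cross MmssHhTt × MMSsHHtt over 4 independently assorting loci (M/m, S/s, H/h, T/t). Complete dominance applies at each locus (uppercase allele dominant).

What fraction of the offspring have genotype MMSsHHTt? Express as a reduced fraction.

P(MMSsHHTt) = 1/16

MmssHhTt gametes: MsHT×2, MsHt×2, MshT×2, Msht×2, msHT×2, msHt×2, mshT×2, msht×2
MMSsHHtt gametes: MSHt×8, MsHt×8
MmssHhTt×MMSsHHtt grid (16·16=256): MMSsHHTt=16 MMSsHHtt=16 MMSsHhTt=16 MMSsHhtt=16 MMssHHTt=16 MMssHHtt=16 MMssHhTt=16 MMssHhtt=16 MmSsHHTt=16 MmSsHHtt=16 MmSsHhTt=16 MmSsHhtt=16 MmssHHTt=16 MmssHHtt=16 MmssHhTt=16 MmssHhtt=16
MMSsHHTt hits 16/256; gcd=16; 16÷16/256÷16 = 1/16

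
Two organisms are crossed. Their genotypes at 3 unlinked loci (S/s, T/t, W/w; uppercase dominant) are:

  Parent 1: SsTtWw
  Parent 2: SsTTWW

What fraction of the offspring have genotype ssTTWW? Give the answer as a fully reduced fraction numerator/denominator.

SsTtWw gametes: STW×1, STw×1, StW×1, Stw×1, sTW×1, sTw×1, stW×1, stw×1
SsTTWW gametes: STW×4, sTW×4
SsTtWw×SsTTWW grid (8·8=64): SSTTWW=4 SSTTWw=4 SSTtWW=4 SSTtWw=4 SsTTWW=8 SsTTWw=8 SsTtWW=8 SsTtWw=8 ssTTWW=4 ssTTWw=4 ssTtWW=4 ssTtWw=4
ssTTWW hits 4/64; gcd=4; 4÷4/64÷4 = 1/16

P(ssTTWW) = 1/16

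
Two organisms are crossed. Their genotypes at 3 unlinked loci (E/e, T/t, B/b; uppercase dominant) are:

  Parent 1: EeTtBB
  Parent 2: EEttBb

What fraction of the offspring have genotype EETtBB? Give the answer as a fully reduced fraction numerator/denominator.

EeTtBB gametes: ETB×2, EtB×2, eTB×2, etB×2
EEttBb gametes: EtB×4, Etb×4
EeTtBB×EEttBb grid (8·8=64): EETtBB=8 EETtBb=8 EEttBB=8 EEttBb=8 EeTtBB=8 EeTtBb=8 EettBB=8 EettBb=8
EETtBB hits 8/64; gcd=8; 8÷8/64÷8 = 1/8

P(EETtBB) = 1/8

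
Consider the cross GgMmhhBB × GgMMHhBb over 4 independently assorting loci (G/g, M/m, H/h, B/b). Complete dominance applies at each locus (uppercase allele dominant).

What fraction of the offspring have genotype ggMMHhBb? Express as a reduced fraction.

GgMmhhBB gametes: GMhB×4, GmhB×4, gMhB×4, gmhB×4
GgMMHhBb gametes: GMHB×2, GMHb×2, GMhB×2, GMhb×2, gMHB×2, gMHb×2, gMhB×2, gMhb×2
GgMmhhBB×GgMMHhBb grid (16·16=256): GGMMHhBB=8 GGMMHhBb=8 GGMMhhBB=8 GGMMhhBb=8 GGMmHhBB=8 GGMmHhBb=8 GGMmhhBB=8 GGMmhhBb=8 GgMMHhBB=16 GgMMHhBb=16 GgMMhhBB=16 GgMMhhBb=16 GgMmHhBB=16 GgMmHhBb=16 GgMmhhBB=16 GgMmhhBb=16 ggMMHhBB=8 ggMMHhBb=8 ggMMhhBB=8 ggMMhhBb=8 ggMmHhBB=8 ggMmHhBb=8 ggMmhhBB=8 ggMmhhBb=8
ggMMHhBb hits 8/256; gcd=8; 8÷8/256÷8 = 1/32

P(ggMMHhBb) = 1/32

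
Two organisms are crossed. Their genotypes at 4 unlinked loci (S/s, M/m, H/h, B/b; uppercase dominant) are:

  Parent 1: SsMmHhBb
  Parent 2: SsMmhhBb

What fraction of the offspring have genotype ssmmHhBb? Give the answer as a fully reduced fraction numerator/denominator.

SsMmHhBb gametes: SMHB×1, SMHb×1, SMhB×1, SMhb×1, SmHB×1, SmHb×1, SmhB×1, Smhb×1, sMHB×1, sMHb×1, sMhB×1, sMhb×1, smHB×1, smHb×1, smhB×1, smhb×1
SsMmhhBb gametes: SMhB×2, SMhb×2, SmhB×2, Smhb×2, sMhB×2, sMhb×2, smhB×2, smhb×2
SsMmHhBb×SsMmhhBb grid (16·16=256): SSMMHhBB=2 SSMMHhBb=4 SSMMHhbb=2 SSMMhhBB=2 SSMMhhBb=4 SSMMhhbb=2 SSMmHhBB=4 SSMmHhBb=8 SSMmHhbb=4 SSMmhhBB=4 SSMmhhBb=8 SSMmhhbb=4 SSmmHhBB=2 SSmmHhBb=4 SSmmHhbb=2 SSmmhhBB=2 SSmmhhBb=4 SSmmhhbb=2 SsMMHhBB=4 SsMMHhBb=8 SsMMHhbb=4 SsMMhhBB=4 SsMMhhBb=8 SsMMhhbb=4 SsMmHhBB=8 SsMmHhBb=16 SsMmHhbb=8 SsMmhhBB=8 SsMmhhBb=16 SsMmhhbb=8 SsmmHhBB=4 SsmmHhBb=8 SsmmHhbb=4 SsmmhhBB=4 SsmmhhBb=8 Ssmmhhbb=4 ssMMHhBB=2 ssMMHhBb=4 ssMMHhbb=2 ssMMhhBB=2 ssMMhhBb=4 ssMMhhbb=2 ssMmHhBB=4 ssMmHhBb=8 ssMmHhbb=4 ssMmhhBB=4 ssMmhhBb=8 ssMmhhbb=4 ssmmHhBB=2 ssmmHhBb=4 ssmmHhbb=2 ssmmhhBB=2 ssmmhhBb=4 ssmmhhbb=2
ssmmHhBb hits 4/256; gcd=4; 4÷4/256÷4 = 1/64

P(ssmmHhBb) = 1/64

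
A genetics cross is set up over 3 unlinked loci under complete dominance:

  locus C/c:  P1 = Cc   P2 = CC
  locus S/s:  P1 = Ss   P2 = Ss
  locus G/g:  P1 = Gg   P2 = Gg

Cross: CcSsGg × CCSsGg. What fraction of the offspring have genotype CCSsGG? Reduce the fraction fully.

P(CCSsGG) = 1/16

CcSsGg gametes: CSG×1, CSg×1, CsG×1, Csg×1, cSG×1, cSg×1, csG×1, csg×1
CCSsGg gametes: CSG×2, CSg×2, CsG×2, Csg×2
CcSsGg×CCSsGg grid (8·8=64): CCSSGG=2 CCSSGg=4 CCSSgg=2 CCSsGG=4 CCSsGg=8 CCSsgg=4 CCssGG=2 CCssGg=4 CCssgg=2 CcSSGG=2 CcSSGg=4 CcSSgg=2 CcSsGG=4 CcSsGg=8 CcSsgg=4 CcssGG=2 CcssGg=4 Ccssgg=2
CCSsGG hits 4/64; gcd=4; 4÷4/64÷4 = 1/16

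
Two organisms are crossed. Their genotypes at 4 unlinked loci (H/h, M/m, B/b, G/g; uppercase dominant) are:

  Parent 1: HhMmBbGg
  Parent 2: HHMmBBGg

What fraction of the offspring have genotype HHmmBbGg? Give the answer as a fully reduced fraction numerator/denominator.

P(HHmmBbGg) = 1/32

HhMmBbGg gametes: HMBG×1, HMBg×1, HMbG×1, HMbg×1, HmBG×1, HmBg×1, HmbG×1, Hmbg×1, hMBG×1, hMBg×1, hMbG×1, hMbg×1, hmBG×1, hmBg×1, hmbG×1, hmbg×1
HHMmBBGg gametes: HMBG×4, HMBg×4, HmBG×4, HmBg×4
HhMmBbGg×HHMmBBGg grid (16·16=256): HHMMBBGG=4 HHMMBBGg=8 HHMMBBgg=4 HHMMBbGG=4 HHMMBbGg=8 HHMMBbgg=4 HHMmBBGG=8 HHMmBBGg=16 HHMmBBgg=8 HHMmBbGG=8 HHMmBbGg=16 HHMmBbgg=8 HHmmBBGG=4 HHmmBBGg=8 HHmmBBgg=4 HHmmBbGG=4 HHmmBbGg=8 HHmmBbgg=4 HhMMBBGG=4 HhMMBBGg=8 HhMMBBgg=4 HhMMBbGG=4 HhMMBbGg=8 HhMMBbgg=4 HhMmBBGG=8 HhMmBBGg=16 HhMmBBgg=8 HhMmBbGG=8 HhMmBbGg=16 HhMmBbgg=8 HhmmBBGG=4 HhmmBBGg=8 HhmmBBgg=4 HhmmBbGG=4 HhmmBbGg=8 HhmmBbgg=4
HHmmBbGg hits 8/256; gcd=8; 8÷8/256÷8 = 1/32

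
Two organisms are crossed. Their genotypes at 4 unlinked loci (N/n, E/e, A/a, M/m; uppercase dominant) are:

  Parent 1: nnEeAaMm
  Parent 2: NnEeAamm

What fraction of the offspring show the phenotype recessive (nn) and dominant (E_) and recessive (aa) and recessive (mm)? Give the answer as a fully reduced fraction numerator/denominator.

P(nn E_ aa mm) = 3/64

nnEeAaMm gametes: nEAM×2, nEAm×2, nEaM×2, nEam×2, neAM×2, neAm×2, neaM×2, neam×2
NnEeAamm gametes: NEAm×2, NEam×2, NeAm×2, Neam×2, nEAm×2, nEam×2, neAm×2, neam×2
nnEeAaMm×NnEeAamm grid (16·16=256): NnEEAAMm=4 NnEEAAmm=4 NnEEAaMm=8 NnEEAamm=8 NnEEaaMm=4 NnEEaamm=4 NnEeAAMm=8 NnEeAAmm=8 NnEeAaMm=16 NnEeAamm=16 NnEeaaMm=8 NnEeaamm=8 NneeAAMm=4 NneeAAmm=4 NneeAaMm=8 NneeAamm=8 NneeaaMm=4 Nneeaamm=4 nnEEAAMm=4 nnEEAAmm=4 nnEEAaMm=8 nnEEAamm=8 nnEEaaMm=4 nnEEaamm=4 nnEeAAMm=8 nnEeAAmm=8 nnEeAaMm=16 nnEeAamm=16 nnEeaaMm=8 nnEeaamm=8 nneeAAMm=4 nneeAAmm=4 nneeAaMm=8 nneeAamm=8 nneeaaMm=4 nneeaamm=4
nn E_ aa mm hits 12/256; gcd=4; 12÷4/256÷4 = 3/64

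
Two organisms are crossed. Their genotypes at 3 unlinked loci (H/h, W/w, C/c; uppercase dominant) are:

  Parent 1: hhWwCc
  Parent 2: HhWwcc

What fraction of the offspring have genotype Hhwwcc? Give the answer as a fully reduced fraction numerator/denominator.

P(Hhwwcc) = 1/16

hhWwCc gametes: hWC×2, hWc×2, hwC×2, hwc×2
HhWwcc gametes: HWc×2, Hwc×2, hWc×2, hwc×2
hhWwCc×HhWwcc grid (8·8=64): HhWWCc=4 HhWWcc=4 HhWwCc=8 HhWwcc=8 HhwwCc=4 Hhwwcc=4 hhWWCc=4 hhWWcc=4 hhWwCc=8 hhWwcc=8 hhwwCc=4 hhwwcc=4
Hhwwcc hits 4/64; gcd=4; 4÷4/64÷4 = 1/16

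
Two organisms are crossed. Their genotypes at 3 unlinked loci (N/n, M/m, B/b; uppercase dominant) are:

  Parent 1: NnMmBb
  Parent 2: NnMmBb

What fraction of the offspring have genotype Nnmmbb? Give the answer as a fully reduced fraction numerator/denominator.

P(Nnmmbb) = 1/32

NnMmBb gametes: NMB×1, NMb×1, NmB×1, Nmb×1, nMB×1, nMb×1, nmB×1, nmb×1
NnMmBb gametes: NMB×1, NMb×1, NmB×1, Nmb×1, nMB×1, nMb×1, nmB×1, nmb×1
NnMmBb×NnMmBb grid (8·8=64): NNMMBB=1 NNMMBb=2 NNMMbb=1 NNMmBB=2 NNMmBb=4 NNMmbb=2 NNmmBB=1 NNmmBb=2 NNmmbb=1 NnMMBB=2 NnMMBb=4 NnMMbb=2 NnMmBB=4 NnMmBb=8 NnMmbb=4 NnmmBB=2 NnmmBb=4 Nnmmbb=2 nnMMBB=1 nnMMBb=2 nnMMbb=1 nnMmBB=2 nnMmBb=4 nnMmbb=2 nnmmBB=1 nnmmBb=2 nnmmbb=1
Nnmmbb hits 2/64; gcd=2; 2÷2/64÷2 = 1/32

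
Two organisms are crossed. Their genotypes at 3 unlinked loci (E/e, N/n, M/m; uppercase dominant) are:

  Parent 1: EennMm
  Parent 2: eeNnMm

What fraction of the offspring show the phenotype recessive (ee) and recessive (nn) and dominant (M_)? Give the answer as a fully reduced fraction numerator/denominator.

P(ee nn M_) = 3/16

EennMm gametes: EnM×2, Enm×2, enM×2, enm×2
eeNnMm gametes: eNM×2, eNm×2, enM×2, enm×2
EennMm×eeNnMm grid (8·8=64): EeNnMM=4 EeNnMm=8 EeNnmm=4 EennMM=4 EennMm=8 Eennmm=4 eeNnMM=4 eeNnMm=8 eeNnmm=4 eennMM=4 eennMm=8 eennmm=4
ee nn M_ hits 12/64; gcd=4; 12÷4/64÷4 = 3/16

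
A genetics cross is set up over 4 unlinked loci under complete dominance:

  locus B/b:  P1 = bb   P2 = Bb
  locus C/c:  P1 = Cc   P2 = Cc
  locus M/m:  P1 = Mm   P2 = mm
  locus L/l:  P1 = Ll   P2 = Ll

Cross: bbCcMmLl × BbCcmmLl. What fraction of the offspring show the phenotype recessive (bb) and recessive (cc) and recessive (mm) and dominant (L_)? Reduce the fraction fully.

bbCcMmLl gametes: bCML×2, bCMl×2, bCmL×2, bCml×2, bcML×2, bcMl×2, bcmL×2, bcml×2
BbCcmmLl gametes: BCmL×2, BCml×2, BcmL×2, Bcml×2, bCmL×2, bCml×2, bcmL×2, bcml×2
bbCcMmLl×BbCcmmLl grid (16·16=256): BbCCMmLL=4 BbCCMmLl=8 BbCCMmll=4 BbCCmmLL=4 BbCCmmLl=8 BbCCmmll=4 BbCcMmLL=8 BbCcMmLl=16 BbCcMmll=8 BbCcmmLL=8 BbCcmmLl=16 BbCcmmll=8 BbccMmLL=4 BbccMmLl=8 BbccMmll=4 BbccmmLL=4 BbccmmLl=8 Bbccmmll=4 bbCCMmLL=4 bbCCMmLl=8 bbCCMmll=4 bbCCmmLL=4 bbCCmmLl=8 bbCCmmll=4 bbCcMmLL=8 bbCcMmLl=16 bbCcMmll=8 bbCcmmLL=8 bbCcmmLl=16 bbCcmmll=8 bbccMmLL=4 bbccMmLl=8 bbccMmll=4 bbccmmLL=4 bbccmmLl=8 bbccmmll=4
bb cc mm L_ hits 12/256; gcd=4; 12÷4/256÷4 = 3/64

P(bb cc mm L_) = 3/64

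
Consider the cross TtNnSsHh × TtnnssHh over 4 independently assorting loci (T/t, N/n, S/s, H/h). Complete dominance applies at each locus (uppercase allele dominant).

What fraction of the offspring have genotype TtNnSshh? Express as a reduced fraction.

P(TtNnSshh) = 1/32

TtNnSsHh gametes: TNSH×1, TNSh×1, TNsH×1, TNsh×1, TnSH×1, TnSh×1, TnsH×1, Tnsh×1, tNSH×1, tNSh×1, tNsH×1, tNsh×1, tnSH×1, tnSh×1, tnsH×1, tnsh×1
TtnnssHh gametes: TnsH×4, Tnsh×4, tnsH×4, tnsh×4
TtNnSsHh×TtnnssHh grid (16·16=256): TTNnSsHH=4 TTNnSsHh=8 TTNnSshh=4 TTNnssHH=4 TTNnssHh=8 TTNnsshh=4 TTnnSsHH=4 TTnnSsHh=8 TTnnSshh=4 TTnnssHH=4 TTnnssHh=8 TTnnsshh=4 TtNnSsHH=8 TtNnSsHh=16 TtNnSshh=8 TtNnssHH=8 TtNnssHh=16 TtNnsshh=8 TtnnSsHH=8 TtnnSsHh=16 TtnnSshh=8 TtnnssHH=8 TtnnssHh=16 Ttnnsshh=8 ttNnSsHH=4 ttNnSsHh=8 ttNnSshh=4 ttNnssHH=4 ttNnssHh=8 ttNnsshh=4 ttnnSsHH=4 ttnnSsHh=8 ttnnSshh=4 ttnnssHH=4 ttnnssHh=8 ttnnsshh=4
TtNnSshh hits 8/256; gcd=8; 8÷8/256÷8 = 1/32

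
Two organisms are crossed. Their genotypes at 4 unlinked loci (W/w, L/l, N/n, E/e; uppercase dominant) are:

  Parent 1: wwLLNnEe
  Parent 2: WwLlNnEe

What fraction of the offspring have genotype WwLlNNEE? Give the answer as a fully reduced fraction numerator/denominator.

P(WwLlNNEE) = 1/64

wwLLNnEe gametes: wLNE×4, wLNe×4, wLnE×4, wLne×4
WwLlNnEe gametes: WLNE×1, WLNe×1, WLnE×1, WLne×1, WlNE×1, WlNe×1, WlnE×1, Wlne×1, wLNE×1, wLNe×1, wLnE×1, wLne×1, wlNE×1, wlNe×1, wlnE×1, wlne×1
wwLLNnEe×WwLlNnEe grid (16·16=256): WwLLNNEE=4 WwLLNNEe=8 WwLLNNee=4 WwLLNnEE=8 WwLLNnEe=16 WwLLNnee=8 WwLLnnEE=4 WwLLnnEe=8 WwLLnnee=4 WwLlNNEE=4 WwLlNNEe=8 WwLlNNee=4 WwLlNnEE=8 WwLlNnEe=16 WwLlNnee=8 WwLlnnEE=4 WwLlnnEe=8 WwLlnnee=4 wwLLNNEE=4 wwLLNNEe=8 wwLLNNee=4 wwLLNnEE=8 wwLLNnEe=16 wwLLNnee=8 wwLLnnEE=4 wwLLnnEe=8 wwLLnnee=4 wwLlNNEE=4 wwLlNNEe=8 wwLlNNee=4 wwLlNnEE=8 wwLlNnEe=16 wwLlNnee=8 wwLlnnEE=4 wwLlnnEe=8 wwLlnnee=4
WwLlNNEE hits 4/256; gcd=4; 4÷4/256÷4 = 1/64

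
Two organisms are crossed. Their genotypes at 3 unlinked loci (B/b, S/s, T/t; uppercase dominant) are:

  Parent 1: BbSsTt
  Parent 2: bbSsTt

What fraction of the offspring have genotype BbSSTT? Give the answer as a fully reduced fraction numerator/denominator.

P(BbSSTT) = 1/32

BbSsTt gametes: BST×1, BSt×1, BsT×1, Bst×1, bST×1, bSt×1, bsT×1, bst×1
bbSsTt gametes: bST×2, bSt×2, bsT×2, bst×2
BbSsTt×bbSsTt grid (8·8=64): BbSSTT=2 BbSSTt=4 BbSStt=2 BbSsTT=4 BbSsTt=8 BbSstt=4 BbssTT=2 BbssTt=4 Bbsstt=2 bbSSTT=2 bbSSTt=4 bbSStt=2 bbSsTT=4 bbSsTt=8 bbSstt=4 bbssTT=2 bbssTt=4 bbsstt=2
BbSSTT hits 2/64; gcd=2; 2÷2/64÷2 = 1/32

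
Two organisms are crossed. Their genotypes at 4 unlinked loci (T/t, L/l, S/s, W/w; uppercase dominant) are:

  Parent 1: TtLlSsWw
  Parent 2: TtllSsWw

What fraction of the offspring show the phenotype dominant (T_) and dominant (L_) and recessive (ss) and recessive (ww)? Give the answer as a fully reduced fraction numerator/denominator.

TtLlSsWw gametes: TLSW×1, TLSw×1, TLsW×1, TLsw×1, TlSW×1, TlSw×1, TlsW×1, Tlsw×1, tLSW×1, tLSw×1, tLsW×1, tLsw×1, tlSW×1, tlSw×1, tlsW×1, tlsw×1
TtllSsWw gametes: TlSW×2, TlSw×2, TlsW×2, Tlsw×2, tlSW×2, tlSw×2, tlsW×2, tlsw×2
TtLlSsWw×TtllSsWw grid (16·16=256): TTLlSSWW=2 TTLlSSWw=4 TTLlSSww=2 TTLlSsWW=4 TTLlSsWw=8 TTLlSsww=4 TTLlssWW=2 TTLlssWw=4 TTLlssww=2 TTllSSWW=2 TTllSSWw=4 TTllSSww=2 TTllSsWW=4 TTllSsWw=8 TTllSsww=4 TTllssWW=2 TTllssWw=4 TTllssww=2 TtLlSSWW=4 TtLlSSWw=8 TtLlSSww=4 TtLlSsWW=8 TtLlSsWw=16 TtLlSsww=8 TtLlssWW=4 TtLlssWw=8 TtLlssww=4 TtllSSWW=4 TtllSSWw=8 TtllSSww=4 TtllSsWW=8 TtllSsWw=16 TtllSsww=8 TtllssWW=4 TtllssWw=8 Ttllssww=4 ttLlSSWW=2 ttLlSSWw=4 ttLlSSww=2 ttLlSsWW=4 ttLlSsWw=8 ttLlSsww=4 ttLlssWW=2 ttLlssWw=4 ttLlssww=2 ttllSSWW=2 ttllSSWw=4 ttllSSww=2 ttllSsWW=4 ttllSsWw=8 ttllSsww=4 ttllssWW=2 ttllssWw=4 ttllssww=2
T_ L_ ss ww hits 6/256; gcd=2; 6÷2/256÷2 = 3/128

P(T_ L_ ss ww) = 3/128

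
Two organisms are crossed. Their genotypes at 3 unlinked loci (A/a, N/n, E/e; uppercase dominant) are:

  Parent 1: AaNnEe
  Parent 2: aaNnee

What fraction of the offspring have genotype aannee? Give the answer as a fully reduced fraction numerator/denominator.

P(aannee) = 1/16

AaNnEe gametes: ANE×1, ANe×1, AnE×1, Ane×1, aNE×1, aNe×1, anE×1, ane×1
aaNnee gametes: aNe×4, ane×4
AaNnEe×aaNnee grid (8·8=64): AaNNEe=4 AaNNee=4 AaNnEe=8 AaNnee=8 AannEe=4 Aannee=4 aaNNEe=4 aaNNee=4 aaNnEe=8 aaNnee=8 aannEe=4 aannee=4
aannee hits 4/64; gcd=4; 4÷4/64÷4 = 1/16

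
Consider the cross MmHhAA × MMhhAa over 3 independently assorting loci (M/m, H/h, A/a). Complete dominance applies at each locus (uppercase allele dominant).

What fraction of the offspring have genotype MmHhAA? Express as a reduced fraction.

P(MmHhAA) = 1/8

MmHhAA gametes: MHA×2, MhA×2, mHA×2, mhA×2
MMhhAa gametes: MhA×4, Mha×4
MmHhAA×MMhhAa grid (8·8=64): MMHhAA=8 MMHhAa=8 MMhhAA=8 MMhhAa=8 MmHhAA=8 MmHhAa=8 MmhhAA=8 MmhhAa=8
MmHhAA hits 8/64; gcd=8; 8÷8/64÷8 = 1/8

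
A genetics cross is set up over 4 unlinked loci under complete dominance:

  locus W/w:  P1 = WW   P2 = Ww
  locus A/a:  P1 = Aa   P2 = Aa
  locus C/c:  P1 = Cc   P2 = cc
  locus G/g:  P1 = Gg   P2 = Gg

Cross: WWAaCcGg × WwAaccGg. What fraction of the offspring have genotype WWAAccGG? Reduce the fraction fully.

WWAaCcGg gametes: WACG×2, WACg×2, WAcG×2, WAcg×2, WaCG×2, WaCg×2, WacG×2, Wacg×2
WwAaccGg gametes: WAcG×2, WAcg×2, WacG×2, Wacg×2, wAcG×2, wAcg×2, wacG×2, wacg×2
WWAaCcGg×WwAaccGg grid (16·16=256): WWAACcGG=4 WWAACcGg=8 WWAACcgg=4 WWAAccGG=4 WWAAccGg=8 WWAAccgg=4 WWAaCcGG=8 WWAaCcGg=16 WWAaCcgg=8 WWAaccGG=8 WWAaccGg=16 WWAaccgg=8 WWaaCcGG=4 WWaaCcGg=8 WWaaCcgg=4 WWaaccGG=4 WWaaccGg=8 WWaaccgg=4 WwAACcGG=4 WwAACcGg=8 WwAACcgg=4 WwAAccGG=4 WwAAccGg=8 WwAAccgg=4 WwAaCcGG=8 WwAaCcGg=16 WwAaCcgg=8 WwAaccGG=8 WwAaccGg=16 WwAaccgg=8 WwaaCcGG=4 WwaaCcGg=8 WwaaCcgg=4 WwaaccGG=4 WwaaccGg=8 Wwaaccgg=4
WWAAccGG hits 4/256; gcd=4; 4÷4/256÷4 = 1/64

P(WWAAccGG) = 1/64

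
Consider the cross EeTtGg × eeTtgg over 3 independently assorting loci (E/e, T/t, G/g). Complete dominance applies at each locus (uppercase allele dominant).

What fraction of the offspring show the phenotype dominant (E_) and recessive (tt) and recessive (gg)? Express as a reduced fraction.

EeTtGg gametes: ETG×1, ETg×1, EtG×1, Etg×1, eTG×1, eTg×1, etG×1, etg×1
eeTtgg gametes: eTg×4, etg×4
EeTtGg×eeTtgg grid (8·8=64): EeTTGg=4 EeTTgg=4 EeTtGg=8 EeTtgg=8 EettGg=4 Eettgg=4 eeTTGg=4 eeTTgg=4 eeTtGg=8 eeTtgg=8 eettGg=4 eettgg=4
E_ tt gg hits 4/64; gcd=4; 4÷4/64÷4 = 1/16

P(E_ tt gg) = 1/16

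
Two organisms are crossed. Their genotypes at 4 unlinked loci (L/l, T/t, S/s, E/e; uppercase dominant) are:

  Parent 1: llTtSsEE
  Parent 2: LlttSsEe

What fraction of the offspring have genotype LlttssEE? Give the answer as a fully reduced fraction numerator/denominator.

P(LlttssEE) = 1/32

llTtSsEE gametes: lTSE×4, lTsE×4, ltSE×4, ltsE×4
LlttSsEe gametes: LtSE×2, LtSe×2, LtsE×2, Ltse×2, ltSE×2, ltSe×2, ltsE×2, ltse×2
llTtSsEE×LlttSsEe grid (16·16=256): LlTtSSEE=8 LlTtSSEe=8 LlTtSsEE=16 LlTtSsEe=16 LlTtssEE=8 LlTtssEe=8 LlttSSEE=8 LlttSSEe=8 LlttSsEE=16 LlttSsEe=16 LlttssEE=8 LlttssEe=8 llTtSSEE=8 llTtSSEe=8 llTtSsEE=16 llTtSsEe=16 llTtssEE=8 llTtssEe=8 llttSSEE=8 llttSSEe=8 llttSsEE=16 llttSsEe=16 llttssEE=8 llttssEe=8
LlttssEE hits 8/256; gcd=8; 8÷8/256÷8 = 1/32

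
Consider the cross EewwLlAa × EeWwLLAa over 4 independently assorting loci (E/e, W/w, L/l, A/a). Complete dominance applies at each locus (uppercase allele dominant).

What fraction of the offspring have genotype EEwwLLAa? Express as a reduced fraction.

EewwLlAa gametes: EwLA×2, EwLa×2, EwlA×2, Ewla×2, ewLA×2, ewLa×2, ewlA×2, ewla×2
EeWwLLAa gametes: EWLA×2, EWLa×2, EwLA×2, EwLa×2, eWLA×2, eWLa×2, ewLA×2, ewLa×2
EewwLlAa×EeWwLLAa grid (16·16=256): EEWwLLAA=4 EEWwLLAa=8 EEWwLLaa=4 EEWwLlAA=4 EEWwLlAa=8 EEWwLlaa=4 EEwwLLAA=4 EEwwLLAa=8 EEwwLLaa=4 EEwwLlAA=4 EEwwLlAa=8 EEwwLlaa=4 EeWwLLAA=8 EeWwLLAa=16 EeWwLLaa=8 EeWwLlAA=8 EeWwLlAa=16 EeWwLlaa=8 EewwLLAA=8 EewwLLAa=16 EewwLLaa=8 EewwLlAA=8 EewwLlAa=16 EewwLlaa=8 eeWwLLAA=4 eeWwLLAa=8 eeWwLLaa=4 eeWwLlAA=4 eeWwLlAa=8 eeWwLlaa=4 eewwLLAA=4 eewwLLAa=8 eewwLLaa=4 eewwLlAA=4 eewwLlAa=8 eewwLlaa=4
EEwwLLAa hits 8/256; gcd=8; 8÷8/256÷8 = 1/32

P(EEwwLLAa) = 1/32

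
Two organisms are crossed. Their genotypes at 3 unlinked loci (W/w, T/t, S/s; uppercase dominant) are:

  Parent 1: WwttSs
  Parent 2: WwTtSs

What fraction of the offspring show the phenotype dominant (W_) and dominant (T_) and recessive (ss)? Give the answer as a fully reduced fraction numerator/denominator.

WwttSs gametes: WtS×2, Wts×2, wtS×2, wts×2
WwTtSs gametes: WTS×1, WTs×1, WtS×1, Wts×1, wTS×1, wTs×1, wtS×1, wts×1
WwttSs×WwTtSs grid (8·8=64): WWTtSS=2 WWTtSs=4 WWTtss=2 WWttSS=2 WWttSs=4 WWttss=2 WwTtSS=4 WwTtSs=8 WwTtss=4 WwttSS=4 WwttSs=8 Wwttss=4 wwTtSS=2 wwTtSs=4 wwTtss=2 wwttSS=2 wwttSs=4 wwttss=2
W_ T_ ss hits 6/64; gcd=2; 6÷2/64÷2 = 3/32

P(W_ T_ ss) = 3/32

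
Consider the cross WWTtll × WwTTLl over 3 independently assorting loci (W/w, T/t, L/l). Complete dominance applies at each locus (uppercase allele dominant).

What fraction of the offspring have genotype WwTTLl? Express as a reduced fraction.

WWTtll gametes: WTl×4, Wtl×4
WwTTLl gametes: WTL×2, WTl×2, wTL×2, wTl×2
WWTtll×WwTTLl grid (8·8=64): WWTTLl=8 WWTTll=8 WWTtLl=8 WWTtll=8 WwTTLl=8 WwTTll=8 WwTtLl=8 WwTtll=8
WwTTLl hits 8/64; gcd=8; 8÷8/64÷8 = 1/8

P(WwTTLl) = 1/8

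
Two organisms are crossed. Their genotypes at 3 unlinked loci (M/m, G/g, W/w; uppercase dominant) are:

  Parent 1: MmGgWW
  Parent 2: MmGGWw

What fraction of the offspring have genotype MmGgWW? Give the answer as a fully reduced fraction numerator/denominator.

MmGgWW gametes: MGW×2, MgW×2, mGW×2, mgW×2
MmGGWw gametes: MGW×2, MGw×2, mGW×2, mGw×2
MmGgWW×MmGGWw grid (8·8=64): MMGGWW=4 MMGGWw=4 MMGgWW=4 MMGgWw=4 MmGGWW=8 MmGGWw=8 MmGgWW=8 MmGgWw=8 mmGGWW=4 mmGGWw=4 mmGgWW=4 mmGgWw=4
MmGgWW hits 8/64; gcd=8; 8÷8/64÷8 = 1/8

P(MmGgWW) = 1/8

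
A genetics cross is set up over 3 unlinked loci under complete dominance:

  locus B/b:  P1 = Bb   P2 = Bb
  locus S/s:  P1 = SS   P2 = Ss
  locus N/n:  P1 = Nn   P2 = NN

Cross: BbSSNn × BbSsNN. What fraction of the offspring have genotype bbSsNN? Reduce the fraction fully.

P(bbSsNN) = 1/16

BbSSNn gametes: BSN×2, BSn×2, bSN×2, bSn×2
BbSsNN gametes: BSN×2, BsN×2, bSN×2, bsN×2
BbSSNn×BbSsNN grid (8·8=64): BBSSNN=4 BBSSNn=4 BBSsNN=4 BBSsNn=4 BbSSNN=8 BbSSNn=8 BbSsNN=8 BbSsNn=8 bbSSNN=4 bbSSNn=4 bbSsNN=4 bbSsNn=4
bbSsNN hits 4/64; gcd=4; 4÷4/64÷4 = 1/16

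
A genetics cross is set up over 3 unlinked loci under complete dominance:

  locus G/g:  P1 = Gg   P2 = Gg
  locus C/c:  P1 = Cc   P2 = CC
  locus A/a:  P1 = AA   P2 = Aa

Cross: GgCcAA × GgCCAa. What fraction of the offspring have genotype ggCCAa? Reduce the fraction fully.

GgCcAA gametes: GCA×2, GcA×2, gCA×2, gcA×2
GgCCAa gametes: GCA×2, GCa×2, gCA×2, gCa×2
GgCcAA×GgCCAa grid (8·8=64): GGCCAA=4 GGCCAa=4 GGCcAA=4 GGCcAa=4 GgCCAA=8 GgCCAa=8 GgCcAA=8 GgCcAa=8 ggCCAA=4 ggCCAa=4 ggCcAA=4 ggCcAa=4
ggCCAa hits 4/64; gcd=4; 4÷4/64÷4 = 1/16

P(ggCCAa) = 1/16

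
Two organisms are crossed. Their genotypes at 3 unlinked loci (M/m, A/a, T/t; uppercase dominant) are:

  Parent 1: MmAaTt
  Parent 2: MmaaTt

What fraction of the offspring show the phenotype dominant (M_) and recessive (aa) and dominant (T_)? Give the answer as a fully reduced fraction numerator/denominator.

MmAaTt gametes: MAT×1, MAt×1, MaT×1, Mat×1, mAT×1, mAt×1, maT×1, mat×1
MmaaTt gametes: MaT×2, Mat×2, maT×2, mat×2
MmAaTt×MmaaTt grid (8·8=64): MMAaTT=2 MMAaTt=4 MMAatt=2 MMaaTT=2 MMaaTt=4 MMaatt=2 MmAaTT=4 MmAaTt=8 MmAatt=4 MmaaTT=4 MmaaTt=8 Mmaatt=4 mmAaTT=2 mmAaTt=4 mmAatt=2 mmaaTT=2 mmaaTt=4 mmaatt=2
M_ aa T_ hits 18/64; gcd=2; 18÷2/64÷2 = 9/32

P(M_ aa T_) = 9/32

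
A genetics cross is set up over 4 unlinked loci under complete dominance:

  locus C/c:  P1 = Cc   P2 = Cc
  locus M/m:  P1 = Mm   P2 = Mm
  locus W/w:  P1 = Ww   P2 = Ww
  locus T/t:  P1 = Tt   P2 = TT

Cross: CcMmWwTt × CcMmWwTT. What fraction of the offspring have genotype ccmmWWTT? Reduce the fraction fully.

P(ccmmWWTT) = 1/128

CcMmWwTt gametes: CMWT×1, CMWt×1, CMwT×1, CMwt×1, CmWT×1, CmWt×1, CmwT×1, Cmwt×1, cMWT×1, cMWt×1, cMwT×1, cMwt×1, cmWT×1, cmWt×1, cmwT×1, cmwt×1
CcMmWwTT gametes: CMWT×2, CMwT×2, CmWT×2, CmwT×2, cMWT×2, cMwT×2, cmWT×2, cmwT×2
CcMmWwTt×CcMmWwTT grid (16·16=256): CCMMWWTT=2 CCMMWWTt=2 CCMMWwTT=4 CCMMWwTt=4 CCMMwwTT=2 CCMMwwTt=2 CCMmWWTT=4 CCMmWWTt=4 CCMmWwTT=8 CCMmWwTt=8 CCMmwwTT=4 CCMmwwTt=4 CCmmWWTT=2 CCmmWWTt=2 CCmmWwTT=4 CCmmWwTt=4 CCmmwwTT=2 CCmmwwTt=2 CcMMWWTT=4 CcMMWWTt=4 CcMMWwTT=8 CcMMWwTt=8 CcMMwwTT=4 CcMMwwTt=4 CcMmWWTT=8 CcMmWWTt=8 CcMmWwTT=16 CcMmWwTt=16 CcMmwwTT=8 CcMmwwTt=8 CcmmWWTT=4 CcmmWWTt=4 CcmmWwTT=8 CcmmWwTt=8 CcmmwwTT=4 CcmmwwTt=4 ccMMWWTT=2 ccMMWWTt=2 ccMMWwTT=4 ccMMWwTt=4 ccMMwwTT=2 ccMMwwTt=2 ccMmWWTT=4 ccMmWWTt=4 ccMmWwTT=8 ccMmWwTt=8 ccMmwwTT=4 ccMmwwTt=4 ccmmWWTT=2 ccmmWWTt=2 ccmmWwTT=4 ccmmWwTt=4 ccmmwwTT=2 ccmmwwTt=2
ccmmWWTT hits 2/256; gcd=2; 2÷2/256÷2 = 1/128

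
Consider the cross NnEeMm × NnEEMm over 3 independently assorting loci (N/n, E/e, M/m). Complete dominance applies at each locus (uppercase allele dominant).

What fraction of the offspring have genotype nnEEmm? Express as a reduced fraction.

NnEeMm gametes: NEM×1, NEm×1, NeM×1, Nem×1, nEM×1, nEm×1, neM×1, nem×1
NnEEMm gametes: NEM×2, NEm×2, nEM×2, nEm×2
NnEeMm×NnEEMm grid (8·8=64): NNEEMM=2 NNEEMm=4 NNEEmm=2 NNEeMM=2 NNEeMm=4 NNEemm=2 NnEEMM=4 NnEEMm=8 NnEEmm=4 NnEeMM=4 NnEeMm=8 NnEemm=4 nnEEMM=2 nnEEMm=4 nnEEmm=2 nnEeMM=2 nnEeMm=4 nnEemm=2
nnEEmm hits 2/64; gcd=2; 2÷2/64÷2 = 1/32

P(nnEEmm) = 1/32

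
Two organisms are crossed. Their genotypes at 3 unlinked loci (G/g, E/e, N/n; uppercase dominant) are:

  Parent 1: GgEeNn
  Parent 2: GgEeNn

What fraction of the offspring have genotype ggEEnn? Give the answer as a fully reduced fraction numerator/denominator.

GgEeNn gametes: GEN×1, GEn×1, GeN×1, Gen×1, gEN×1, gEn×1, geN×1, gen×1
GgEeNn gametes: GEN×1, GEn×1, GeN×1, Gen×1, gEN×1, gEn×1, geN×1, gen×1
GgEeNn×GgEeNn grid (8·8=64): GGEENN=1 GGEENn=2 GGEEnn=1 GGEeNN=2 GGEeNn=4 GGEenn=2 GGeeNN=1 GGeeNn=2 GGeenn=1 GgEENN=2 GgEENn=4 GgEEnn=2 GgEeNN=4 GgEeNn=8 GgEenn=4 GgeeNN=2 GgeeNn=4 Ggeenn=2 ggEENN=1 ggEENn=2 ggEEnn=1 ggEeNN=2 ggEeNn=4 ggEenn=2 ggeeNN=1 ggeeNn=2 ggeenn=1
ggEEnn hits 1/64; gcd=1; 1÷1/64÷1 = 1/64

P(ggEEnn) = 1/64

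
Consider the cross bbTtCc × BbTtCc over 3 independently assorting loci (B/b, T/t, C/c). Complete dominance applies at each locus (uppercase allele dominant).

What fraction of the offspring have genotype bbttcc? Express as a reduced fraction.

bbTtCc gametes: bTC×2, bTc×2, btC×2, btc×2
BbTtCc gametes: BTC×1, BTc×1, BtC×1, Btc×1, bTC×1, bTc×1, btC×1, btc×1
bbTtCc×BbTtCc grid (8·8=64): BbTTCC=2 BbTTCc=4 BbTTcc=2 BbTtCC=4 BbTtCc=8 BbTtcc=4 BbttCC=2 BbttCc=4 Bbttcc=2 bbTTCC=2 bbTTCc=4 bbTTcc=2 bbTtCC=4 bbTtCc=8 bbTtcc=4 bbttCC=2 bbttCc=4 bbttcc=2
bbttcc hits 2/64; gcd=2; 2÷2/64÷2 = 1/32

P(bbttcc) = 1/32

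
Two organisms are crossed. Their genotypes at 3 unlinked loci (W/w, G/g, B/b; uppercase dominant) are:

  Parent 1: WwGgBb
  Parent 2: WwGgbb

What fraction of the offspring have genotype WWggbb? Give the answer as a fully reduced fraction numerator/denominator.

WwGgBb gametes: WGB×1, WGb×1, WgB×1, Wgb×1, wGB×1, wGb×1, wgB×1, wgb×1
WwGgbb gametes: WGb×2, Wgb×2, wGb×2, wgb×2
WwGgBb×WwGgbb grid (8·8=64): WWGGBb=2 WWGGbb=2 WWGgBb=4 WWGgbb=4 WWggBb=2 WWggbb=2 WwGGBb=4 WwGGbb=4 WwGgBb=8 WwGgbb=8 WwggBb=4 Wwggbb=4 wwGGBb=2 wwGGbb=2 wwGgBb=4 wwGgbb=4 wwggBb=2 wwggbb=2
WWggbb hits 2/64; gcd=2; 2÷2/64÷2 = 1/32

P(WWggbb) = 1/32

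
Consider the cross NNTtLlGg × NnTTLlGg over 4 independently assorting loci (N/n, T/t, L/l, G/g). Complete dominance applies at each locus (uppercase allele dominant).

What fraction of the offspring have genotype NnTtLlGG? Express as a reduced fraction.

P(NnTtLlGG) = 1/32

NNTtLlGg gametes: NTLG×2, NTLg×2, NTlG×2, NTlg×2, NtLG×2, NtLg×2, NtlG×2, Ntlg×2
NnTTLlGg gametes: NTLG×2, NTLg×2, NTlG×2, NTlg×2, nTLG×2, nTLg×2, nTlG×2, nTlg×2
NNTtLlGg×NnTTLlGg grid (16·16=256): NNTTLLGG=4 NNTTLLGg=8 NNTTLLgg=4 NNTTLlGG=8 NNTTLlGg=16 NNTTLlgg=8 NNTTllGG=4 NNTTllGg=8 NNTTllgg=4 NNTtLLGG=4 NNTtLLGg=8 NNTtLLgg=4 NNTtLlGG=8 NNTtLlGg=16 NNTtLlgg=8 NNTtllGG=4 NNTtllGg=8 NNTtllgg=4 NnTTLLGG=4 NnTTLLGg=8 NnTTLLgg=4 NnTTLlGG=8 NnTTLlGg=16 NnTTLlgg=8 NnTTllGG=4 NnTTllGg=8 NnTTllgg=4 NnTtLLGG=4 NnTtLLGg=8 NnTtLLgg=4 NnTtLlGG=8 NnTtLlGg=16 NnTtLlgg=8 NnTtllGG=4 NnTtllGg=8 NnTtllgg=4
NnTtLlGG hits 8/256; gcd=8; 8÷8/256÷8 = 1/32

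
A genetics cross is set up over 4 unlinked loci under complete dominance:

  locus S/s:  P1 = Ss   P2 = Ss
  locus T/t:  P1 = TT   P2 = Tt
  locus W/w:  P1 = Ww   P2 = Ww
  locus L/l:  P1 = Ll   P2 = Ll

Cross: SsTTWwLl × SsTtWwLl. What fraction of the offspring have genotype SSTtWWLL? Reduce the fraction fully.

P(SSTtWWLL) = 1/128

SsTTWwLl gametes: STWL×2, STWl×2, STwL×2, STwl×2, sTWL×2, sTWl×2, sTwL×2, sTwl×2
SsTtWwLl gametes: STWL×1, STWl×1, STwL×1, STwl×1, StWL×1, StWl×1, StwL×1, Stwl×1, sTWL×1, sTWl×1, sTwL×1, sTwl×1, stWL×1, stWl×1, stwL×1, stwl×1
SsTTWwLl×SsTtWwLl grid (16·16=256): SSTTWWLL=2 SSTTWWLl=4 SSTTWWll=2 SSTTWwLL=4 SSTTWwLl=8 SSTTWwll=4 SSTTwwLL=2 SSTTwwLl=4 SSTTwwll=2 SSTtWWLL=2 SSTtWWLl=4 SSTtWWll=2 SSTtWwLL=4 SSTtWwLl=8 SSTtWwll=4 SSTtwwLL=2 SSTtwwLl=4 SSTtwwll=2 SsTTWWLL=4 SsTTWWLl=8 SsTTWWll=4 SsTTWwLL=8 SsTTWwLl=16 SsTTWwll=8 SsTTwwLL=4 SsTTwwLl=8 SsTTwwll=4 SsTtWWLL=4 SsTtWWLl=8 SsTtWWll=4 SsTtWwLL=8 SsTtWwLl=16 SsTtWwll=8 SsTtwwLL=4 SsTtwwLl=8 SsTtwwll=4 ssTTWWLL=2 ssTTWWLl=4 ssTTWWll=2 ssTTWwLL=4 ssTTWwLl=8 ssTTWwll=4 ssTTwwLL=2 ssTTwwLl=4 ssTTwwll=2 ssTtWWLL=2 ssTtWWLl=4 ssTtWWll=2 ssTtWwLL=4 ssTtWwLl=8 ssTtWwll=4 ssTtwwLL=2 ssTtwwLl=4 ssTtwwll=2
SSTtWWLL hits 2/256; gcd=2; 2÷2/256÷2 = 1/128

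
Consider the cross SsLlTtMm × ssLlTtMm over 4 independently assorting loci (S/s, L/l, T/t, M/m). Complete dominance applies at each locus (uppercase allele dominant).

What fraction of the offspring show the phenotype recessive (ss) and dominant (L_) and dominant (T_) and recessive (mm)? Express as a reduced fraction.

P(ss L_ T_ mm) = 9/128

SsLlTtMm gametes: SLTM×1, SLTm×1, SLtM×1, SLtm×1, SlTM×1, SlTm×1, SltM×1, Sltm×1, sLTM×1, sLTm×1, sLtM×1, sLtm×1, slTM×1, slTm×1, sltM×1, sltm×1
ssLlTtMm gametes: sLTM×2, sLTm×2, sLtM×2, sLtm×2, slTM×2, slTm×2, sltM×2, sltm×2
SsLlTtMm×ssLlTtMm grid (16·16=256): SsLLTTMM=2 SsLLTTMm=4 SsLLTTmm=2 SsLLTtMM=4 SsLLTtMm=8 SsLLTtmm=4 SsLLttMM=2 SsLLttMm=4 SsLLttmm=2 SsLlTTMM=4 SsLlTTMm=8 SsLlTTmm=4 SsLlTtMM=8 SsLlTtMm=16 SsLlTtmm=8 SsLlttMM=4 SsLlttMm=8 SsLlttmm=4 SsllTTMM=2 SsllTTMm=4 SsllTTmm=2 SsllTtMM=4 SsllTtMm=8 SsllTtmm=4 SsllttMM=2 SsllttMm=4 Ssllttmm=2 ssLLTTMM=2 ssLLTTMm=4 ssLLTTmm=2 ssLLTtMM=4 ssLLTtMm=8 ssLLTtmm=4 ssLLttMM=2 ssLLttMm=4 ssLLttmm=2 ssLlTTMM=4 ssLlTTMm=8 ssLlTTmm=4 ssLlTtMM=8 ssLlTtMm=16 ssLlTtmm=8 ssLlttMM=4 ssLlttMm=8 ssLlttmm=4 ssllTTMM=2 ssllTTMm=4 ssllTTmm=2 ssllTtMM=4 ssllTtMm=8 ssllTtmm=4 ssllttMM=2 ssllttMm=4 ssllttmm=2
ss L_ T_ mm hits 18/256; gcd=2; 18÷2/256÷2 = 9/128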